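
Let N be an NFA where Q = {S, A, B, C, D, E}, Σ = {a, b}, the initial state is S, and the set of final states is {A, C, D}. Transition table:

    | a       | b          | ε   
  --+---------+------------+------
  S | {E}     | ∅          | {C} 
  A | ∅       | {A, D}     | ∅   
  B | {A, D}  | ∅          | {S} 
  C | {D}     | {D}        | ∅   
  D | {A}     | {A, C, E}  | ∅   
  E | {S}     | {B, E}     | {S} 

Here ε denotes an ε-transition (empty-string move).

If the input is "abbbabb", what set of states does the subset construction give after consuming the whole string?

{S, A, B, C, D, E}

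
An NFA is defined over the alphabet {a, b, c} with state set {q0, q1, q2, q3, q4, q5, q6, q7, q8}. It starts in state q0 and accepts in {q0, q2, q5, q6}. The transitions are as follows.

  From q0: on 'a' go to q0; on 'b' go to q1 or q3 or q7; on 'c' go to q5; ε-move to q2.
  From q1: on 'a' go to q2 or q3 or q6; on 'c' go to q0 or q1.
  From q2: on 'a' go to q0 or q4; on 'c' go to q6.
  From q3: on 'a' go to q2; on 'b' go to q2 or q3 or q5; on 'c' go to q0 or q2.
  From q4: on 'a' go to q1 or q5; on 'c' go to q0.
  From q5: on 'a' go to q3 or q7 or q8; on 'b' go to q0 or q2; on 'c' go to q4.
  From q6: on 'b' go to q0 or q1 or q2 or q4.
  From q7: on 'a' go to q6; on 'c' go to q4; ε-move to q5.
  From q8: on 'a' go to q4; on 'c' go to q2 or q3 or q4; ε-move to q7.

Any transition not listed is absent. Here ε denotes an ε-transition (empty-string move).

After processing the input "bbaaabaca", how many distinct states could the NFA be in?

Start: ε-closure({q0}) = {q0, q2}.
Read 'b': q0→{q1, q3, q7}, q2→∅; union {q1, q3, q7}; ε-closure = {q1, q3, q5, q7}.
Read 'b': q1→∅, q3→{q2, q3, q5}, q5→{q0, q2}, q7→∅; now {q0, q2, q3, q5}.
Read 'a': q0→{q0}, q2→{q0, q4}, q3→{q2}, q5→{q3, q7, q8}; union {q0, q2, q3, q4, q7, q8}; ε-closure = {q0, q2, q3, q4, q5, q7, q8}.
Read 'a': q0→{q0}, q2→{q0, q4}, q3→{q2}, q4→{q1, q5}, q5→{q3, q7, q8}, q7→{q6}, q8→{q4}; now {q0, q1, q2, q3, q4, q5, q6, q7, q8}.
Read 'a': q0→{q0}, q1→{q2, q3, q6}, q2→{q0, q4}, q3→{q2}, q4→{q1, q5}, q5→{q3, q7, q8}, q6→∅, q7→{q6}, q8→{q4}; now {q0, q1, q2, q3, q4, q5, q6, q7, q8}.
Read 'b': q0→{q1, q3, q7}, q1→∅, q2→∅, q3→{q2, q3, q5}, q4→∅, q5→{q0, q2}, q6→{q0, q1, q2, q4}, q7→∅, q8→∅; now {q0, q1, q2, q3, q4, q5, q7}.
Read 'a': q0→{q0}, q1→{q2, q3, q6}, q2→{q0, q4}, q3→{q2}, q4→{q1, q5}, q5→{q3, q7, q8}, q7→{q6}; now {q0, q1, q2, q3, q4, q5, q6, q7, q8}.
Read 'c': q0→{q5}, q1→{q0, q1}, q2→{q6}, q3→{q0, q2}, q4→{q0}, q5→{q4}, q6→∅, q7→{q4}, q8→{q2, q3, q4}; now {q0, q1, q2, q3, q4, q5, q6}.
Read 'a': q0→{q0}, q1→{q2, q3, q6}, q2→{q0, q4}, q3→{q2}, q4→{q1, q5}, q5→{q3, q7, q8}, q6→∅; now {q0, q1, q2, q3, q4, q5, q6, q7, q8}.
That set has 9 states.

9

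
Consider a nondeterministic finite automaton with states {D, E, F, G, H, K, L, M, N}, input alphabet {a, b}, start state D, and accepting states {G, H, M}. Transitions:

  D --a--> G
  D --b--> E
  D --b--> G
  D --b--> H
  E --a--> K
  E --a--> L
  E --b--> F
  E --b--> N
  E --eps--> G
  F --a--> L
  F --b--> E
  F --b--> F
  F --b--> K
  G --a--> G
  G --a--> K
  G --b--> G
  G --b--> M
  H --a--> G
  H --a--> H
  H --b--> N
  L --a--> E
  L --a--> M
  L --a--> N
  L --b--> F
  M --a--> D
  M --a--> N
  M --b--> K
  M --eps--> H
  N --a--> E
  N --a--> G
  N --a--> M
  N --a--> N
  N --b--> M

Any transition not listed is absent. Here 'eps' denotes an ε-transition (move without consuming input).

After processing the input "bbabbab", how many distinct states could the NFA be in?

Start in {D}.
Read 'b': D→{E, G, H}; now {E, G, H}.
Read 'b': E→{F, N}, G→{G, M}, H→{N}; union {F, G, M, N}; ε-closure = {F, G, H, M, N}.
Read 'a': F→{L}, G→{G, K}, H→{G, H}, M→{D, N}, N→{E, G, M, N}; now {D, E, G, H, K, L, M, N}.
Read 'b': D→{E, G, H}, E→{F, N}, G→{G, M}, H→{N}, K→∅, L→{F}, M→{K}, N→{M}; now {E, F, G, H, K, M, N}.
Read 'b': E→{F, N}, F→{E, F, K}, G→{G, M}, H→{N}, K→∅, M→{K}, N→{M}; union {E, F, G, K, M, N}; ε-closure = {E, F, G, H, K, M, N}.
Read 'a': E→{K, L}, F→{L}, G→{G, K}, H→{G, H}, K→∅, M→{D, N}, N→{E, G, M, N}; now {D, E, G, H, K, L, M, N}.
Read 'b': D→{E, G, H}, E→{F, N}, G→{G, M}, H→{N}, K→∅, L→{F}, M→{K}, N→{M}; now {E, F, G, H, K, M, N}.
That set has 7 states.

7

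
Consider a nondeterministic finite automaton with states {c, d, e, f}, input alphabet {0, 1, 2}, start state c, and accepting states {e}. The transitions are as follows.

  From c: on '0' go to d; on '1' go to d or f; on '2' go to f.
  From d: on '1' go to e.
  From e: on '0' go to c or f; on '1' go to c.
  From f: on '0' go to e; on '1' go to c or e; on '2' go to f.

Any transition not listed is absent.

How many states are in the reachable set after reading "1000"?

2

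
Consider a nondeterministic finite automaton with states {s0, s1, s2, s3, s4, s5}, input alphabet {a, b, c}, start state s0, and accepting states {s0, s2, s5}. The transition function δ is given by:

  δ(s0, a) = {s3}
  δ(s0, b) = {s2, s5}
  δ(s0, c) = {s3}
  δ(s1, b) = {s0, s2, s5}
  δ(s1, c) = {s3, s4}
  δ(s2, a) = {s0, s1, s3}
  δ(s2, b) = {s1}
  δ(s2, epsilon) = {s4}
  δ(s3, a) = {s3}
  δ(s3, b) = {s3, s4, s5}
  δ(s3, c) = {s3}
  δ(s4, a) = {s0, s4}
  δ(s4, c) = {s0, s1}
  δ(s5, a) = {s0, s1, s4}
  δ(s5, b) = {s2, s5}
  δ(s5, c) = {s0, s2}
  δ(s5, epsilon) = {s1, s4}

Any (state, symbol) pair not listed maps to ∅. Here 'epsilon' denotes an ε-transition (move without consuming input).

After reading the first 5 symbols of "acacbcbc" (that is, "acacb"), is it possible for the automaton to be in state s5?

Start in {s0}.
Read 'a': s0→{s3}; now {s3}.
Read 'c': s3→{s3}; now {s3}.
Read 'a': s3→{s3}; now {s3}.
Read 'c': s3→{s3}; now {s3}.
Read 'b': s3→{s3, s4, s5}; union {s3, s4, s5}; ε-closure = {s1, s3, s4, s5}.
State s5 is in {s1, s3, s4, s5}.

Yes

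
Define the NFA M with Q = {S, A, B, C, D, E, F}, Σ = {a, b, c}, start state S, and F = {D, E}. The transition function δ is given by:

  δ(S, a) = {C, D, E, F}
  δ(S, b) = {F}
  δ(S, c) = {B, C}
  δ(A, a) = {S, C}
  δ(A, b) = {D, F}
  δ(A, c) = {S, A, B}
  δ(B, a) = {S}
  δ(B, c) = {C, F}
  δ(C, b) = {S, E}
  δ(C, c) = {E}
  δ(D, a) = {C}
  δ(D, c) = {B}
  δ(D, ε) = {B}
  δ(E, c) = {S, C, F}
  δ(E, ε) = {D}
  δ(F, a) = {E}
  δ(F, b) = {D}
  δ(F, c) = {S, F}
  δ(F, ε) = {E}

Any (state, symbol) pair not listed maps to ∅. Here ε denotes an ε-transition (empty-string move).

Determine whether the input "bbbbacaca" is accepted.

No

Start in {S}.
Read 'b': {S} → {B, D, E, F}.
Read 'b': {B, D, E, F} → {B, D}.
Read 'b': {B, D} → ∅.
The set is empty and remains empty for the remaining 6 symbols.
The final set ∅ contains no accepting state.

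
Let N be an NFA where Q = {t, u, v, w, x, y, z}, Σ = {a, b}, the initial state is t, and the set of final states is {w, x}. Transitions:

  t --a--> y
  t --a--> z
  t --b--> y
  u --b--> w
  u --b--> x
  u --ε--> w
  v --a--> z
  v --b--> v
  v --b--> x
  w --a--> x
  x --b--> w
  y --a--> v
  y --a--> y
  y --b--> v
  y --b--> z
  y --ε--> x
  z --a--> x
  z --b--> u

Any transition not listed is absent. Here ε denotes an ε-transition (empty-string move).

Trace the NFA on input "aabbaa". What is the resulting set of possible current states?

{x}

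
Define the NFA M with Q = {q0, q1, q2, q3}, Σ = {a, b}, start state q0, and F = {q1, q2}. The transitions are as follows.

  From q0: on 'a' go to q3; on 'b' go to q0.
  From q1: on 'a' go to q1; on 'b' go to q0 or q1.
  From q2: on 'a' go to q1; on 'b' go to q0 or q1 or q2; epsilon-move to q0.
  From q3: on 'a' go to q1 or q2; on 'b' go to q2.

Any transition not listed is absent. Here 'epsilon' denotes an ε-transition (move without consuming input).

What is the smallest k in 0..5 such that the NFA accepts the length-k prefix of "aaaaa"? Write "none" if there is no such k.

2

Start in {q0}.
Read 'a': {q0} → {q3}.
Read 'a': {q3} → {q0, q1, q2}.
None of the earlier sets intersect F, but {q0, q1, q2} does.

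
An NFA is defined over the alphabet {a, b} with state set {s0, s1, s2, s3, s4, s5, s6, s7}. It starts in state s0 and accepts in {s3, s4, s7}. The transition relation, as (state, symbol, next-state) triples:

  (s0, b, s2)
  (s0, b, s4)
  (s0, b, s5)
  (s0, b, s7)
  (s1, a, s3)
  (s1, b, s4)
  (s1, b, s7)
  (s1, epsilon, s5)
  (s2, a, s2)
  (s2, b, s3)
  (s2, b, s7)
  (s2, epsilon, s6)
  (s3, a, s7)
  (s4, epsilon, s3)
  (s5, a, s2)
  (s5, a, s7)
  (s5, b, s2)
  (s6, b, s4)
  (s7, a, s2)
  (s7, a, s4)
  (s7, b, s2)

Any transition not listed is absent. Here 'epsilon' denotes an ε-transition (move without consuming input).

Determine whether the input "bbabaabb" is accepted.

Start in {s0}.
Read 'b': {s0} → {s2, s3, s4, s5, s6, s7}.
Read 'b': {s2, s3, s4, s5, s6, s7} → {s2, s3, s4, s6, s7}.
Read 'a': {s2, s3, s4, s6, s7} → {s2, s3, s4, s6, s7}.
Read 'b': {s2, s3, s4, s6, s7} → {s2, s3, s4, s6, s7}.
Read 'a': {s2, s3, s4, s6, s7} → {s2, s3, s4, s6, s7}.
Read 'a': {s2, s3, s4, s6, s7} → {s2, s3, s4, s6, s7}.
Read 'b': {s2, s3, s4, s6, s7} → {s2, s3, s4, s6, s7}.
Read 'b': {s2, s3, s4, s6, s7} → {s2, s3, s4, s6, s7}.
The final set {s2, s3, s4, s6, s7} contains the accepting states s3, s4, s7.

Yes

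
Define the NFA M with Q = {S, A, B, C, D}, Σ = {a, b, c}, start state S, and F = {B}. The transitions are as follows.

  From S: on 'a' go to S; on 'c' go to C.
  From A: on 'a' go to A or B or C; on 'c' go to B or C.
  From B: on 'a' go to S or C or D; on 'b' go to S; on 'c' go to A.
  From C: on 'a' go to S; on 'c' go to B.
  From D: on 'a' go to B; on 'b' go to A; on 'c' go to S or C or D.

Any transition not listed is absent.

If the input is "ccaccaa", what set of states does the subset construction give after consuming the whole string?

Start in {S}.
Read 'c': {S} → {C}.
Read 'c': {C} → {B}.
Read 'a': {B} → {S, C, D}.
Read 'c': {S, C, D} → {S, B, C, D}.
Read 'c': {S, B, C, D} → {S, A, B, C, D}.
Read 'a': {S, A, B, C, D} → {S, A, B, C, D}.
Read 'a': {S, A, B, C, D} → {S, A, B, C, D}.

{S, A, B, C, D}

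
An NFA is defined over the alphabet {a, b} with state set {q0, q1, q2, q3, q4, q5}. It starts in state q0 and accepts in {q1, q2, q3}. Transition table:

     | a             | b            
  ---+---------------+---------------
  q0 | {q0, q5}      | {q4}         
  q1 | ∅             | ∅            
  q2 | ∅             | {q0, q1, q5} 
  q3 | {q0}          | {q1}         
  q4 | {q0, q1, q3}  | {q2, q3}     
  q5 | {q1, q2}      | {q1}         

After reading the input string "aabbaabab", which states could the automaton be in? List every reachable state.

{q1, q4}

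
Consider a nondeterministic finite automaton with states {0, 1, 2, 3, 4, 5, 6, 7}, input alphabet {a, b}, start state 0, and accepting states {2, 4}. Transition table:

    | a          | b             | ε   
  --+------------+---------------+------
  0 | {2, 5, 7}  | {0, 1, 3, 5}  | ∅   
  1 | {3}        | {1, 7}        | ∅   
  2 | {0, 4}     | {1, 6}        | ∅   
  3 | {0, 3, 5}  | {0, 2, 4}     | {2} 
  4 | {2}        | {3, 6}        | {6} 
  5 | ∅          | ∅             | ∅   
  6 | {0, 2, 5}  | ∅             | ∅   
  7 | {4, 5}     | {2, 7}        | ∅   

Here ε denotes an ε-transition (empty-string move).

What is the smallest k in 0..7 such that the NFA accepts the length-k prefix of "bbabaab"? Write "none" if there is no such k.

1

Start in {0}.
Read 'b': {0} → {0, 1, 2, 3, 5}.
None of the earlier sets intersect F, but {0, 1, 2, 3, 5} does.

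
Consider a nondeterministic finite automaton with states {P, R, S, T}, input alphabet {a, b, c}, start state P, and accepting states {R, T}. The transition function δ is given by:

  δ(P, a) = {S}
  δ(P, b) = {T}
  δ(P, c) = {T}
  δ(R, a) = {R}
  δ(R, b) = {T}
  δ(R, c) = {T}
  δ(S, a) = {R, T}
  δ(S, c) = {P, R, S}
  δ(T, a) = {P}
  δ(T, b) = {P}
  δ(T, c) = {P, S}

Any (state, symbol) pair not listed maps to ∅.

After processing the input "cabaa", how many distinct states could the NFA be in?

Start in {P}.
Read 'c': P→{T}; now {T}.
Read 'a': T→{P}; now {P}.
Read 'b': P→{T}; now {T}.
Read 'a': T→{P}; now {P}.
Read 'a': P→{S}; now {S}.
That set has 1 state.

1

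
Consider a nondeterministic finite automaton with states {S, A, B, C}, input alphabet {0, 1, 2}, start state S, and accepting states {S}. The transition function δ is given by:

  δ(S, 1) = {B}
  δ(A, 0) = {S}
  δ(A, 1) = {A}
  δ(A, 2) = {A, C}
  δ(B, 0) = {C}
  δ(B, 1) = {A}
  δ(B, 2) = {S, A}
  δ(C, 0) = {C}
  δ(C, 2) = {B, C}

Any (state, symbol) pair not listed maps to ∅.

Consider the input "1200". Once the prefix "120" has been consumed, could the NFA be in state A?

Start in {S}.
Read '1': {S} → {B}.
Read '2': {B} → {S, A}.
Read '0': {S, A} → {S}.
State A is not in {S}.

No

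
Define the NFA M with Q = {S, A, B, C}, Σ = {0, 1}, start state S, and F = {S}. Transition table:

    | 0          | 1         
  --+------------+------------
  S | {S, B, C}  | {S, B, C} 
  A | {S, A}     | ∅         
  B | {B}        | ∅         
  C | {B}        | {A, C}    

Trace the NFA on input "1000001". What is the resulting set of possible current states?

{S, A, B, C}

Start in {S}.
Read '1': {S} → {S, B, C}.
Read '0': {S, B, C} → {S, B, C}.
Read '0': {S, B, C} → {S, B, C}.
Read '0': {S, B, C} → {S, B, C}.
Read '0': {S, B, C} → {S, B, C}.
Read '0': {S, B, C} → {S, B, C}.
Read '1': {S, B, C} → {S, A, B, C}.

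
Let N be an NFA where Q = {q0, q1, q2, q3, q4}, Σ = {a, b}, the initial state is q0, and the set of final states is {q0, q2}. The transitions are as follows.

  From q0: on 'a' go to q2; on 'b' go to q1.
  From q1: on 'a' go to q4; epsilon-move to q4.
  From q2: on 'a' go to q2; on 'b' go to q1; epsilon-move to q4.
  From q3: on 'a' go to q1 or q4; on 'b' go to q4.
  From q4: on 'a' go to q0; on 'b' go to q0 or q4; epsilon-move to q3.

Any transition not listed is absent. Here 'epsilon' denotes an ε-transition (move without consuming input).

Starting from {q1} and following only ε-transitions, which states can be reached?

{q1, q3, q4}

Begin with {q1}.
ε-move q1 → q4; add q4.
ε-move q4 → q3; add q3.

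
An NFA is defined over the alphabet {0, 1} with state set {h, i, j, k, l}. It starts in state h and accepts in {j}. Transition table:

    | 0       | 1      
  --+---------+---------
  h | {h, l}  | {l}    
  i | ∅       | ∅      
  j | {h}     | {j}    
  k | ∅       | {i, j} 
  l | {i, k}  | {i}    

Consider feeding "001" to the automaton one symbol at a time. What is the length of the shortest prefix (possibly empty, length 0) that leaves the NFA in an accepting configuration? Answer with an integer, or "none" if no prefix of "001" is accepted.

3

Start in {h}.
Read '0': {h} → {h, l}.
Read '0': {h, l} → {h, i, k, l}.
Read '1': {h, i, k, l} → {i, j, l}.
None of the earlier sets intersect F, but {i, j, l} does.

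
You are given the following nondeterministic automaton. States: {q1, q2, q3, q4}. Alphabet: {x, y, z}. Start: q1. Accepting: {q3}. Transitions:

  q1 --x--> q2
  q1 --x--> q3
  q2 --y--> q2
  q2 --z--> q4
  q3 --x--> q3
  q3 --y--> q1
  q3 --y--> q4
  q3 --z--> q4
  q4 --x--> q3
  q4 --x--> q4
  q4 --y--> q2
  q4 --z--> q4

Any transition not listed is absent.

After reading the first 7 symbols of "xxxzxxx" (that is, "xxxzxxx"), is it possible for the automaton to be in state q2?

No

Start in {q1}.
Read 'x': q1→{q2, q3}; now {q2, q3}.
Read 'x': q2→∅, q3→{q3}; now {q3}.
Read 'x': q3→{q3}; now {q3}.
Read 'z': q3→{q4}; now {q4}.
Read 'x': q4→{q3, q4}; now {q3, q4}.
Read 'x': q3→{q3}, q4→{q3, q4}; now {q3, q4}.
Read 'x': q3→{q3}, q4→{q3, q4}; now {q3, q4}.
State q2 is not in {q3, q4}.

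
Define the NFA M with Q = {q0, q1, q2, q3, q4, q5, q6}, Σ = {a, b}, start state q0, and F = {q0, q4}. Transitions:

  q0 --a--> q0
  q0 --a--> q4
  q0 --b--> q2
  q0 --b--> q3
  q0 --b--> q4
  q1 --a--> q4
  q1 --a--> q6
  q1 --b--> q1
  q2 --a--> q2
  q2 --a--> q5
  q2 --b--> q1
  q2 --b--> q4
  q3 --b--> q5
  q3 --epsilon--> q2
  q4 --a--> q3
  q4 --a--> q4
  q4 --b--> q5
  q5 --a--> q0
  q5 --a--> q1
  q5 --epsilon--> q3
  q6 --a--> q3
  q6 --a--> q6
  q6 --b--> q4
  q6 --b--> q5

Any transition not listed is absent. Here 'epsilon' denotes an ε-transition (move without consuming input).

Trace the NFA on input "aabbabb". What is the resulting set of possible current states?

{q1, q2, q3, q4, q5}

Start in {q0}.
Read 'a': q0→{q0, q4}; now {q0, q4}.
Read 'a': q0→{q0, q4}, q4→{q3, q4}; union {q0, q3, q4}; ε-closure = {q0, q2, q3, q4}.
Read 'b': q0→{q2, q3, q4}, q2→{q1, q4}, q3→{q5}, q4→{q5}; now {q1, q2, q3, q4, q5}.
Read 'b': q1→{q1}, q2→{q1, q4}, q3→{q5}, q4→{q5}, q5→∅; union {q1, q4, q5}; ε-closure = {q1, q2, q3, q4, q5}.
Read 'a': q1→{q4, q6}, q2→{q2, q5}, q3→∅, q4→{q3, q4}, q5→{q0, q1}; now {q0, q1, q2, q3, q4, q5, q6}.
Read 'b': q0→{q2, q3, q4}, q1→{q1}, q2→{q1, q4}, q3→{q5}, q4→{q5}, q5→∅, q6→{q4, q5}; now {q1, q2, q3, q4, q5}.
Read 'b': q1→{q1}, q2→{q1, q4}, q3→{q5}, q4→{q5}, q5→∅; union {q1, q4, q5}; ε-closure = {q1, q2, q3, q4, q5}.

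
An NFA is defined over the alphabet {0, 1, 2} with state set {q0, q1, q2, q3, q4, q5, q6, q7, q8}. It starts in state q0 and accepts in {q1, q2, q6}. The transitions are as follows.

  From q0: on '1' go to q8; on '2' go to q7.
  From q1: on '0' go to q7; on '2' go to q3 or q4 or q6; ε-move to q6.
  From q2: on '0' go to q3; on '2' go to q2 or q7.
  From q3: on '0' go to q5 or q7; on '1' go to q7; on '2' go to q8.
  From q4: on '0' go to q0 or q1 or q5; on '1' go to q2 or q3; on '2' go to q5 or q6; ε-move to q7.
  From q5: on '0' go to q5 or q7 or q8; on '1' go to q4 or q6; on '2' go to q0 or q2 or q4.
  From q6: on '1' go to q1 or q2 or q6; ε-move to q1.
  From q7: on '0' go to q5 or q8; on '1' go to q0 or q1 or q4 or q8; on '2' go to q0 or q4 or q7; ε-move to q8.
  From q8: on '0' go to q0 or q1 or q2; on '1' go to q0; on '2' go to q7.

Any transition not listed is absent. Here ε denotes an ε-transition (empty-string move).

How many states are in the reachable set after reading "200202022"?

9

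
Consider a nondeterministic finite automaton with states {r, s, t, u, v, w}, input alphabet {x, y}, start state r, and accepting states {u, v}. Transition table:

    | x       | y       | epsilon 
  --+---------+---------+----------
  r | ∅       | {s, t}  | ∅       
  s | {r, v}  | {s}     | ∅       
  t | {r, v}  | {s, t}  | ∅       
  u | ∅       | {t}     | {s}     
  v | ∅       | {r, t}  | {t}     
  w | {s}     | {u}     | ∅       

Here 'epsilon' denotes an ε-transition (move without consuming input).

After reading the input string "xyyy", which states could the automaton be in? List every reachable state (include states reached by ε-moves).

Start in {r}.
Read 'x': {r} → ∅.
The set is empty and remains empty for the remaining 3 symbols.

∅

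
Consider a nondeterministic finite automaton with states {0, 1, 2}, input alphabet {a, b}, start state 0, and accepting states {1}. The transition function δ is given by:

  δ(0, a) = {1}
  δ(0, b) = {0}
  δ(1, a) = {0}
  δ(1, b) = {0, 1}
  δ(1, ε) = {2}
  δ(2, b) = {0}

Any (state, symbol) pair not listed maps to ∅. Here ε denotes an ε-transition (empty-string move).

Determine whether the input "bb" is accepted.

Start in {0}.
Read 'b': {0} → {0}.
Read 'b': {0} → {0}.
The final set {0} contains no accepting state.

No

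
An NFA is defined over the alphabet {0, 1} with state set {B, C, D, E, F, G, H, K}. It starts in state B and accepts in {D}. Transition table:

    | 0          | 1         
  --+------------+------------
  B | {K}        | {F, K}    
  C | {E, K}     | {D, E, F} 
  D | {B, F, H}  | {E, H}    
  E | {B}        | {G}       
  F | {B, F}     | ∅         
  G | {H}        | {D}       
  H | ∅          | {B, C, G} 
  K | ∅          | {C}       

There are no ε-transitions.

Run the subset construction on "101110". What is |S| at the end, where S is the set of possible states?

3

Start in {B}.
Read '1': {B} → {F, K}.
Read '0': {F, K} → {B, F}.
Read '1': {B, F} → {F, K}.
Read '1': {F, K} → {C}.
Read '1': {C} → {D, E, F}.
Read '0': {D, E, F} → {B, F, H}.
That set has 3 states.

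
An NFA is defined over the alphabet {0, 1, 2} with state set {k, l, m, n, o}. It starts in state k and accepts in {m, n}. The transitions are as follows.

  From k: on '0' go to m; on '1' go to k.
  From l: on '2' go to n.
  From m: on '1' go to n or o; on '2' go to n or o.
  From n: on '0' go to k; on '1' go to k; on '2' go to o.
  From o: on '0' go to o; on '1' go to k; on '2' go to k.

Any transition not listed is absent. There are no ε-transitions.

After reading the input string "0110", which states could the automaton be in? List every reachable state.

{m}

Start in {k}.
Read '0': k→{m}; now {m}.
Read '1': m→{n, o}; now {n, o}.
Read '1': n→{k}, o→{k}; now {k}.
Read '0': k→{m}; now {m}.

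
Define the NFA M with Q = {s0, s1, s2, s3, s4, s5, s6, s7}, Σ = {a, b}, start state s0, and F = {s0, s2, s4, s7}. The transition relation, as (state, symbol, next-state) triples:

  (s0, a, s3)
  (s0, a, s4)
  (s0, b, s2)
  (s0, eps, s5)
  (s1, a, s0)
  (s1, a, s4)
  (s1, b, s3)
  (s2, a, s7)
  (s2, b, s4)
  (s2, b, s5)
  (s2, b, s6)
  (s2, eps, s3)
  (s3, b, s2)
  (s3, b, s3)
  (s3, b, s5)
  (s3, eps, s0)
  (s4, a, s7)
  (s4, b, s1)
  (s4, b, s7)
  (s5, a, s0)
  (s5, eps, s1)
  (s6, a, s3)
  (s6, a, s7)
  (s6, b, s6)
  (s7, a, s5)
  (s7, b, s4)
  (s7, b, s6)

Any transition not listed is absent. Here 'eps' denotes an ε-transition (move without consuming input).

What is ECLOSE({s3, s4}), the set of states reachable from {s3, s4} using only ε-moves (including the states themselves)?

Begin with {s3, s4}.
ε-move s3 → s0; add s0.
ε-move s0 → s5; add s5.
ε-move s5 → s1; add s1.

{s0, s1, s3, s4, s5}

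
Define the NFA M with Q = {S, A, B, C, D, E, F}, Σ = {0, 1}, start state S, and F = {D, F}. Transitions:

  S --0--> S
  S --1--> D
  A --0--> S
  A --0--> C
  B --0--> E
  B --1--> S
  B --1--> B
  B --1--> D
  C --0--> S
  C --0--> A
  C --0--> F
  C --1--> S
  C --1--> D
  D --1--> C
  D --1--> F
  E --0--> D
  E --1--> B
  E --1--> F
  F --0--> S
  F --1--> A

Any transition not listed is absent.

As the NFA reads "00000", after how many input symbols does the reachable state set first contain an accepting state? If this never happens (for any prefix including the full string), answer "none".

none

Start in {S}.
Read '0': S→{S}; now {S}.
Read '0': S→{S}; now {S}.
Read '0': S→{S}; now {S}.
Read '0': S→{S}; now {S}.
Read '0': S→{S}; now {S}.
No reachable set along the way intersects F.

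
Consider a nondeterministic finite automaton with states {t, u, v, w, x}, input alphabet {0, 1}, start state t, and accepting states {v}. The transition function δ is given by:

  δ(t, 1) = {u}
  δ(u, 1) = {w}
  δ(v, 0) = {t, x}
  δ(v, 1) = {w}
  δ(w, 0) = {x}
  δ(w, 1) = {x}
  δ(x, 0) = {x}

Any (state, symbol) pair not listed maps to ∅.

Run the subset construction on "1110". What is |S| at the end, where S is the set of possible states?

Start in {t}.
Read '1': t→{u}; now {u}.
Read '1': u→{w}; now {w}.
Read '1': w→{x}; now {x}.
Read '0': x→{x}; now {x}.
That set has 1 state.

1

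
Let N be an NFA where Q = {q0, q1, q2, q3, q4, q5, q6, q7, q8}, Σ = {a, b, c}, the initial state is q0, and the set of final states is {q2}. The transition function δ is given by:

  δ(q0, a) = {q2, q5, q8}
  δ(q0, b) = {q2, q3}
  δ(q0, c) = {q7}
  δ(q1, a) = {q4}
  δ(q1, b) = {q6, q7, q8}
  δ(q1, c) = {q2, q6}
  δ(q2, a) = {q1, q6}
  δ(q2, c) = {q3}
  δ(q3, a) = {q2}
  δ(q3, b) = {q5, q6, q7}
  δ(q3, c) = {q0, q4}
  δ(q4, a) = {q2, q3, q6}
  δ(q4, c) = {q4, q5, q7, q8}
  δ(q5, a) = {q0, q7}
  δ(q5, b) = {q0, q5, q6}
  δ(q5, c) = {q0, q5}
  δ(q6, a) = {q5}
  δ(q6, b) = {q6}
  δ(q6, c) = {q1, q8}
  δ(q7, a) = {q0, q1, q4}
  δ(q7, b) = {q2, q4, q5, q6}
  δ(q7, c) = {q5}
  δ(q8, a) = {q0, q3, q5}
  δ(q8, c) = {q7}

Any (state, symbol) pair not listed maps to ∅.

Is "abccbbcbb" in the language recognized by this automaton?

Start in {q0}.
Read 'a': {q0} → {q2, q5, q8}.
Read 'b': {q2, q5, q8} → {q0, q5, q6}.
Read 'c': {q0, q5, q6} → {q0, q1, q5, q7, q8}.
Read 'c': {q0, q1, q5, q7, q8} → {q0, q2, q5, q6, q7}.
Read 'b': {q0, q2, q5, q6, q7} → {q0, q2, q3, q4, q5, q6}.
Read 'b': {q0, q2, q3, q4, q5, q6} → {q0, q2, q3, q5, q6, q7}.
Read 'c': {q0, q2, q3, q5, q6, q7} → {q0, q1, q3, q4, q5, q7, q8}.
Read 'b': {q0, q1, q3, q4, q5, q7, q8} → {q0, q2, q3, q4, q5, q6, q7, q8}.
Read 'b': {q0, q2, q3, q4, q5, q6, q7, q8} → {q0, q2, q3, q4, q5, q6, q7}.
The final set {q0, q2, q3, q4, q5, q6, q7} contains the accepting state q2.

Yes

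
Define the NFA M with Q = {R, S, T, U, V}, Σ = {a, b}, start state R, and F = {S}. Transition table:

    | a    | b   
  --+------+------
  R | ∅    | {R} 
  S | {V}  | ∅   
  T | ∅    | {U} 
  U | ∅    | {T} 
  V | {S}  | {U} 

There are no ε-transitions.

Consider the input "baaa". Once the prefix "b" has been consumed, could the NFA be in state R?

Start in {R}.
Read 'b': {R} → {R}.
State R is in {R}.

Yes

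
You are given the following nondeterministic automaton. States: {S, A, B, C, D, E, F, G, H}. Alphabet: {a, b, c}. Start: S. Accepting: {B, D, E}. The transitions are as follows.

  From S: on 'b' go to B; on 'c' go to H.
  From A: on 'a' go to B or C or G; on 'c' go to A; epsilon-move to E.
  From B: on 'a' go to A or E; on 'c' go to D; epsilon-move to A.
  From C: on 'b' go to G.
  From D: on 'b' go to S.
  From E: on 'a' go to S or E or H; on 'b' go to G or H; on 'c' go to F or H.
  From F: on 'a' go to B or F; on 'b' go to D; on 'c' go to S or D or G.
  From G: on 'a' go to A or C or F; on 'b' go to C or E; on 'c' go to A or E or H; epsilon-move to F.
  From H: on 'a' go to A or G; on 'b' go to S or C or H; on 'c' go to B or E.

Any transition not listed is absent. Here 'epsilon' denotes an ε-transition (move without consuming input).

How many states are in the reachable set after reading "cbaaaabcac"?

Start in {S}.
Read 'c': S→{H}; now {H}.
Read 'b': H→{S, C, H}; now {S, C, H}.
Read 'a': S→∅, C→∅, H→{A, G}; union {A, G}; ε-closure = {A, E, F, G}.
Read 'a': A→{B, C, G}, E→{S, E, H}, F→{B, F}, G→{A, C, F}; now {S, A, B, C, E, F, G, H}.
Read 'a': S→∅, A→{B, C, G}, B→{A, E}, C→∅, E→{S, E, H}, F→{B, F}, G→{A, C, F}, H→{A, G}; now {S, A, B, C, E, F, G, H}.
Read 'a': S→∅, A→{B, C, G}, B→{A, E}, C→∅, E→{S, E, H}, F→{B, F}, G→{A, C, F}, H→{A, G}; now {S, A, B, C, E, F, G, H}.
Read 'b': S→{B}, A→∅, B→∅, C→{G}, E→{G, H}, F→{D}, G→{C, E}, H→{S, C, H}; union {S, B, C, D, E, G, H}; ε-closure = {S, A, B, C, D, E, F, G, H}.
Read 'c': S→{H}, A→{A}, B→{D}, C→∅, D→∅, E→{F, H}, F→{S, D, G}, G→{A, E, H}, H→{B, E}; now {S, A, B, D, E, F, G, H}.
Read 'a': S→∅, A→{B, C, G}, B→{A, E}, D→∅, E→{S, E, H}, F→{B, F}, G→{A, C, F}, H→{A, G}; now {S, A, B, C, E, F, G, H}.
Read 'c': S→{H}, A→{A}, B→{D}, C→∅, E→{F, H}, F→{S, D, G}, G→{A, E, H}, H→{B, E}; now {S, A, B, D, E, F, G, H}.
That set has 8 states.

8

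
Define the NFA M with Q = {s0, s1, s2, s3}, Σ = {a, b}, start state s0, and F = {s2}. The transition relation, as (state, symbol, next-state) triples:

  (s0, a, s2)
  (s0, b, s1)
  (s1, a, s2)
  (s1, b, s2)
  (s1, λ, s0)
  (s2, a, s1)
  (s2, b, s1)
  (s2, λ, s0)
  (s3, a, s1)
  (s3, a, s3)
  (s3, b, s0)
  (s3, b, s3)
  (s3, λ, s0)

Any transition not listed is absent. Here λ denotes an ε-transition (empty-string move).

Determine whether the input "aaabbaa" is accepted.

Yes

Start in {s0}.
Read 'a': s0→{s2}; union {s2}; ε-closure = {s0, s2}.
Read 'a': s0→{s2}, s2→{s1}; union {s1, s2}; ε-closure = {s0, s1, s2}.
Read 'a': s0→{s2}, s1→{s2}, s2→{s1}; union {s1, s2}; ε-closure = {s0, s1, s2}.
Read 'b': s0→{s1}, s1→{s2}, s2→{s1}; union {s1, s2}; ε-closure = {s0, s1, s2}.
Read 'b': s0→{s1}, s1→{s2}, s2→{s1}; union {s1, s2}; ε-closure = {s0, s1, s2}.
Read 'a': s0→{s2}, s1→{s2}, s2→{s1}; union {s1, s2}; ε-closure = {s0, s1, s2}.
Read 'a': s0→{s2}, s1→{s2}, s2→{s1}; union {s1, s2}; ε-closure = {s0, s1, s2}.
The final set {s0, s1, s2} contains the accepting state s2.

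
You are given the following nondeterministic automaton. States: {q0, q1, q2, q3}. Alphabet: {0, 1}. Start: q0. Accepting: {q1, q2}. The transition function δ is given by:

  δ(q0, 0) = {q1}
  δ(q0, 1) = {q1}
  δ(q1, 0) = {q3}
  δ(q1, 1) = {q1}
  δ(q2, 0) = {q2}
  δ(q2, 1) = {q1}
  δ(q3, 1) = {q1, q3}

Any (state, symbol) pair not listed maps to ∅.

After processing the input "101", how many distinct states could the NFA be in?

2

Start in {q0}.
Read '1': {q0} → {q1}.
Read '0': {q1} → {q3}.
Read '1': {q3} → {q1, q3}.
That set has 2 states.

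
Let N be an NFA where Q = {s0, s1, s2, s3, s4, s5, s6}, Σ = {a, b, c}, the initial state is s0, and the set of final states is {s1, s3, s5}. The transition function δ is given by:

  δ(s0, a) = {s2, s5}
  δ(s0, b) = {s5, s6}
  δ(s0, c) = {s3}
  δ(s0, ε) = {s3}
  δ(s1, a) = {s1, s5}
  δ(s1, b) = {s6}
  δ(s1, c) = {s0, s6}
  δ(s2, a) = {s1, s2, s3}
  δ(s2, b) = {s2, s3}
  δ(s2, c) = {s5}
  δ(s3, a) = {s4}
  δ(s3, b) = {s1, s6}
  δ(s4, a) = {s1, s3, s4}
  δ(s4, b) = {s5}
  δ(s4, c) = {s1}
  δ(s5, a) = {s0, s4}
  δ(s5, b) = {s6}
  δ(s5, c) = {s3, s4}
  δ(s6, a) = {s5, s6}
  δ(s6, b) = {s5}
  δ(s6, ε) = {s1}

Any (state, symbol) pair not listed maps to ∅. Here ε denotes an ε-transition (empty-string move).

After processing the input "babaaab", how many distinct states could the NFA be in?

Start: ε-closure({s0}) = {s0, s3}.
Read 'b': s0→{s5, s6}, s3→{s1, s6}; now {s1, s5, s6}.
Read 'a': s1→{s1, s5}, s5→{s0, s4}, s6→{s5, s6}; union {s0, s1, s4, s5, s6}; ε-closure = {s0, s1, s3, s4, s5, s6}.
Read 'b': s0→{s5, s6}, s1→{s6}, s3→{s1, s6}, s4→{s5}, s5→{s6}, s6→{s5}; now {s1, s5, s6}.
Read 'a': s1→{s1, s5}, s5→{s0, s4}, s6→{s5, s6}; union {s0, s1, s4, s5, s6}; ε-closure = {s0, s1, s3, s4, s5, s6}.
Read 'a': s0→{s2, s5}, s1→{s1, s5}, s3→{s4}, s4→{s1, s3, s4}, s5→{s0, s4}, s6→{s5, s6}; now {s0, s1, s2, s3, s4, s5, s6}.
Read 'a': s0→{s2, s5}, s1→{s1, s5}, s2→{s1, s2, s3}, s3→{s4}, s4→{s1, s3, s4}, s5→{s0, s4}, s6→{s5, s6}; now {s0, s1, s2, s3, s4, s5, s6}.
Read 'b': s0→{s5, s6}, s1→{s6}, s2→{s2, s3}, s3→{s1, s6}, s4→{s5}, s5→{s6}, s6→{s5}; now {s1, s2, s3, s5, s6}.
That set has 5 states.

5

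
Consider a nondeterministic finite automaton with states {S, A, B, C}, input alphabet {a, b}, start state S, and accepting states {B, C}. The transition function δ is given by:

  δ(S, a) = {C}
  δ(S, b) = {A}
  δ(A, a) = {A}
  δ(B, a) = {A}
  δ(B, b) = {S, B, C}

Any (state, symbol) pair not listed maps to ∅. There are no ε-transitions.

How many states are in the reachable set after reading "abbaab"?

0

Start in {S}.
Read 'a': S→{C}; now {C}.
Read 'b': C→∅; now ∅.
The set is empty and remains empty for the remaining 4 symbols.
That set has 0 states.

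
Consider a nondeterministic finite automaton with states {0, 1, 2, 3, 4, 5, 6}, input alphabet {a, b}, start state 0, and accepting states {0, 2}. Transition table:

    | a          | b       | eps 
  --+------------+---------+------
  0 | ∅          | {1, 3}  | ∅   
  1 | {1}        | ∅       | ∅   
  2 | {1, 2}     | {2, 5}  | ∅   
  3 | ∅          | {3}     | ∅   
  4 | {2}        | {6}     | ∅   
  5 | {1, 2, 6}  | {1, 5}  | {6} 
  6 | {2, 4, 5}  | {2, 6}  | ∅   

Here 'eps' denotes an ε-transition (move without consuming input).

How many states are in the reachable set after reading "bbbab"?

Start in {0}.
Read 'b': {0} → {1, 3}.
Read 'b': {1, 3} → {3}.
Read 'b': {3} → {3}.
Read 'a': {3} → ∅.
The set is empty and remains empty for the remaining 1 symbol.
That set has 0 states.

0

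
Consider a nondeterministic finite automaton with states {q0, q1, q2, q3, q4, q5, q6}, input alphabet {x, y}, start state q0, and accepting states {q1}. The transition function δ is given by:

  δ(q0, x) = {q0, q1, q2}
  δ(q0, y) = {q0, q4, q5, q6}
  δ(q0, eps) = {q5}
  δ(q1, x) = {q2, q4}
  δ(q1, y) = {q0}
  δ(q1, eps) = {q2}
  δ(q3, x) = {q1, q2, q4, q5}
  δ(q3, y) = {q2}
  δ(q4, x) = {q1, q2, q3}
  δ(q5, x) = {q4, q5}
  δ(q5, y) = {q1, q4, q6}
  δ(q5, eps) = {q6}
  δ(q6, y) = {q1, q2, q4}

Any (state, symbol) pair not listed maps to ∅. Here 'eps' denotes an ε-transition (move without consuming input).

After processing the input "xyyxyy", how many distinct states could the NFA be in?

Start: ε-closure({q0}) = {q0, q5, q6}.
Read 'x': q0→{q0, q1, q2}, q5→{q4, q5}, q6→∅; union {q0, q1, q2, q4, q5}; ε-closure = {q0, q1, q2, q4, q5, q6}.
Read 'y': q0→{q0, q4, q5, q6}, q1→{q0}, q2→∅, q4→∅, q5→{q1, q4, q6}, q6→{q1, q2, q4}; now {q0, q1, q2, q4, q5, q6}.
Read 'y': q0→{q0, q4, q5, q6}, q1→{q0}, q2→∅, q4→∅, q5→{q1, q4, q6}, q6→{q1, q2, q4}; now {q0, q1, q2, q4, q5, q6}.
Read 'x': q0→{q0, q1, q2}, q1→{q2, q4}, q2→∅, q4→{q1, q2, q3}, q5→{q4, q5}, q6→∅; union {q0, q1, q2, q3, q4, q5}; ε-closure = {q0, q1, q2, q3, q4, q5, q6}.
Read 'y': q0→{q0, q4, q5, q6}, q1→{q0}, q2→∅, q3→{q2}, q4→∅, q5→{q1, q4, q6}, q6→{q1, q2, q4}; now {q0, q1, q2, q4, q5, q6}.
Read 'y': q0→{q0, q4, q5, q6}, q1→{q0}, q2→∅, q4→∅, q5→{q1, q4, q6}, q6→{q1, q2, q4}; now {q0, q1, q2, q4, q5, q6}.
That set has 6 states.

6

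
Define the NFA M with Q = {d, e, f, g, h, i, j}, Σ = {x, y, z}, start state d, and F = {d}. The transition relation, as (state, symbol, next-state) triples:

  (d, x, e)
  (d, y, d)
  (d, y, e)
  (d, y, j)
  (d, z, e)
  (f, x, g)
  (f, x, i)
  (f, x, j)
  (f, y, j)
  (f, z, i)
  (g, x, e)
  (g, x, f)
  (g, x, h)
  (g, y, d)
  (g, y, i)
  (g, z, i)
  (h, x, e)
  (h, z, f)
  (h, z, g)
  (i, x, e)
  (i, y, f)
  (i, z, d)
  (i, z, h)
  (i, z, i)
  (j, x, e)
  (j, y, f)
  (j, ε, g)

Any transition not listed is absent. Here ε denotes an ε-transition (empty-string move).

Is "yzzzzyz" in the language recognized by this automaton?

Start in {d}.
Read 'y': d→{d, e, j}; union {d, e, j}; ε-closure = {d, e, g, j}.
Read 'z': d→{e}, e→∅, g→{i}, j→∅; now {e, i}.
Read 'z': e→∅, i→{d, h, i}; now {d, h, i}.
Read 'z': d→{e}, h→{f, g}, i→{d, h, i}; now {d, e, f, g, h, i}.
Read 'z': d→{e}, e→∅, f→{i}, g→{i}, h→{f, g}, i→{d, h, i}; now {d, e, f, g, h, i}.
Read 'y': d→{d, e, j}, e→∅, f→{j}, g→{d, i}, h→∅, i→{f}; union {d, e, f, i, j}; ε-closure = {d, e, f, g, i, j}.
Read 'z': d→{e}, e→∅, f→{i}, g→{i}, i→{d, h, i}, j→∅; now {d, e, h, i}.
The final set {d, e, h, i} contains the accepting state d.

Yes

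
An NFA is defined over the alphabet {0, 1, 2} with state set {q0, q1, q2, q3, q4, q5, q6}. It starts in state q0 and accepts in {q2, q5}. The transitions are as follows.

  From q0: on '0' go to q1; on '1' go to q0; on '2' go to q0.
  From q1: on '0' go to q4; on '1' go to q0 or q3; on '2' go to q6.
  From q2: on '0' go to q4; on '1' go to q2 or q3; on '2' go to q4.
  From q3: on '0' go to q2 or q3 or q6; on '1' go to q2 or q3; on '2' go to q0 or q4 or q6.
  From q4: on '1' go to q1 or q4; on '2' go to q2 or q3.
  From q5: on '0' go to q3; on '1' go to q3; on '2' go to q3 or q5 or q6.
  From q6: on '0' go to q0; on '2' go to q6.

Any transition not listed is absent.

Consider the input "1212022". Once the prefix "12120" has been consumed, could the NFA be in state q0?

Start in {q0}.
Read '1': {q0} → {q0}.
Read '2': {q0} → {q0}.
Read '1': {q0} → {q0}.
Read '2': {q0} → {q0}.
Read '0': {q0} → {q1}.
State q0 is not in {q1}.

No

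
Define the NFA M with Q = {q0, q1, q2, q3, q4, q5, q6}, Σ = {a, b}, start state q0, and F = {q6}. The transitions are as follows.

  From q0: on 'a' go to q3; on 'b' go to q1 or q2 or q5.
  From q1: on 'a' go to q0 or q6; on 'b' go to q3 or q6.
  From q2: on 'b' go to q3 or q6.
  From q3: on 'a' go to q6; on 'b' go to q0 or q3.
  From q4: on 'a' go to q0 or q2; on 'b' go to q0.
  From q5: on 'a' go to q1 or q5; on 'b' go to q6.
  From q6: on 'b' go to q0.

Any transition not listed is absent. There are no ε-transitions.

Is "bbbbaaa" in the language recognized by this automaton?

Start in {q0}.
Read 'b': {q0} → {q1, q2, q5}.
Read 'b': {q1, q2, q5} → {q3, q6}.
Read 'b': {q3, q6} → {q0, q3}.
Read 'b': {q0, q3} → {q0, q1, q2, q3, q5}.
Read 'a': {q0, q1, q2, q3, q5} → {q0, q1, q3, q5, q6}.
Read 'a': {q0, q1, q3, q5, q6} → {q0, q1, q3, q5, q6}.
Read 'a': {q0, q1, q3, q5, q6} → {q0, q1, q3, q5, q6}.
The final set {q0, q1, q3, q5, q6} contains the accepting state q6.

Yes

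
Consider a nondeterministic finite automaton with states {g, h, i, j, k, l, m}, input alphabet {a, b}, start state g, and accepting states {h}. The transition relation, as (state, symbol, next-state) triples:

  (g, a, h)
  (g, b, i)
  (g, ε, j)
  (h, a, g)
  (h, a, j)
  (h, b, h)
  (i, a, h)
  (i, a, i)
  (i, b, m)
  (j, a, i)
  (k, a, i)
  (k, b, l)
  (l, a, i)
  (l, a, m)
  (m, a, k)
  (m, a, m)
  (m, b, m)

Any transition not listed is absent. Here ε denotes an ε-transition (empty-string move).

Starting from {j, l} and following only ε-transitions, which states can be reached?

{j, l}

Begin with {j, l}.
No ε-moves leave this set, so the closure equals the set itself.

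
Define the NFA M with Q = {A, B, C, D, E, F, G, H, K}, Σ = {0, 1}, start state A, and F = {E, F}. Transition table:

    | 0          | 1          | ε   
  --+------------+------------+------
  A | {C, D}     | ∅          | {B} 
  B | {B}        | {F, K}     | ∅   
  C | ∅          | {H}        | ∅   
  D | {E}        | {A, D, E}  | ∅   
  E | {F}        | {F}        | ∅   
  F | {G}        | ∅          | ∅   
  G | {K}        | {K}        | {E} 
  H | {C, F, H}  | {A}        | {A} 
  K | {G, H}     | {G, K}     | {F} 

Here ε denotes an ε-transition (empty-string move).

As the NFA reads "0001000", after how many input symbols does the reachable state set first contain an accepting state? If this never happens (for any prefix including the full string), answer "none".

Start: ε-closure({A}) = {A, B}.
Read '0': {A, B} → {B, C, D}.
Read '0': {B, C, D} → {B, E}.
None of the earlier sets intersect F, but {B, E} does.

2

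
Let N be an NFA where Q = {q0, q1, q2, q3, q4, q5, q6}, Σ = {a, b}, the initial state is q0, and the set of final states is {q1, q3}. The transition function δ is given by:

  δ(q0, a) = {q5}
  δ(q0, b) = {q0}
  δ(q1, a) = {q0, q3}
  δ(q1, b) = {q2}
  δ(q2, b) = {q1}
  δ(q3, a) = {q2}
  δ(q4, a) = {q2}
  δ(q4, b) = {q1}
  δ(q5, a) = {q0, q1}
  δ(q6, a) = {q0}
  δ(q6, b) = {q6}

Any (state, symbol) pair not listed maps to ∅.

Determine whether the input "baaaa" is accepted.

Yes

Start in {q0}.
Read 'b': {q0} → {q0}.
Read 'a': {q0} → {q5}.
Read 'a': {q5} → {q0, q1}.
Read 'a': {q0, q1} → {q0, q3, q5}.
Read 'a': {q0, q3, q5} → {q0, q1, q2, q5}.
The final set {q0, q1, q2, q5} contains the accepting state q1.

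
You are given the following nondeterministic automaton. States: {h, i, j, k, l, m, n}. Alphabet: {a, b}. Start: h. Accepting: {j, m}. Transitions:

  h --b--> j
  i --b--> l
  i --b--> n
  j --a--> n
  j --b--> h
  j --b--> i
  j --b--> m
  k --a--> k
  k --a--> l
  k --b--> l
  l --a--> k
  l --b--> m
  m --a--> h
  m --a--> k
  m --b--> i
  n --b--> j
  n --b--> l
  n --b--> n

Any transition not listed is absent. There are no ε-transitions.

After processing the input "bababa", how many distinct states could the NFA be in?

2

Start in {h}.
Read 'b': h→{j}; now {j}.
Read 'a': j→{n}; now {n}.
Read 'b': n→{j, l, n}; now {j, l, n}.
Read 'a': j→{n}, l→{k}, n→∅; now {k, n}.
Read 'b': k→{l}, n→{j, l, n}; now {j, l, n}.
Read 'a': j→{n}, l→{k}, n→∅; now {k, n}.
That set has 2 states.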